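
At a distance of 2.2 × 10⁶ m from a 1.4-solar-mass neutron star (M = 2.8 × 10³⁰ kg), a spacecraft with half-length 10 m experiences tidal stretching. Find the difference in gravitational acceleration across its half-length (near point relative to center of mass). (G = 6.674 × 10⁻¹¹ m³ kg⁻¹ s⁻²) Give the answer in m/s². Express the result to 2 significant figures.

3.5 × 10² m/s²

Δa = 2GMr/d³
   = 2 × (6.674 × 10⁻¹¹) × (2.8 × 10³⁰) × (10) / (2.2 × 10⁶)³
   = 3.5 × 10² m/s²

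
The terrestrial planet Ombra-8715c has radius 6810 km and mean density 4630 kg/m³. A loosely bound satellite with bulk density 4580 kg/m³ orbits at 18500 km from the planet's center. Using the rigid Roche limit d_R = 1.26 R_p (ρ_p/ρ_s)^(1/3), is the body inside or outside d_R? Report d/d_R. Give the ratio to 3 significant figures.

d_R = 1.26 × (6810 km) × (4630/4580)^(1/3) = 8612 km
d/d_R = (18500) / (8612) = 2.15
Since d/d_R > 1, the body is outside the Roche limit.

outside; d/d_R ≈ 2.15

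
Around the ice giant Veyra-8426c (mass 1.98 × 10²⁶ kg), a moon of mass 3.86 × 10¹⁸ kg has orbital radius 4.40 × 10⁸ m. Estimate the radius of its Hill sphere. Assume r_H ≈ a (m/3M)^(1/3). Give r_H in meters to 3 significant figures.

r_H ≈ a (m/3M)^(1/3)
    = (4.40 × 10⁸) × (3.86 × 10¹⁸ / (3 × 1.98 × 10²⁶))^(1/3)
    = 8.21 × 10⁵ m

8.21 × 10⁵ m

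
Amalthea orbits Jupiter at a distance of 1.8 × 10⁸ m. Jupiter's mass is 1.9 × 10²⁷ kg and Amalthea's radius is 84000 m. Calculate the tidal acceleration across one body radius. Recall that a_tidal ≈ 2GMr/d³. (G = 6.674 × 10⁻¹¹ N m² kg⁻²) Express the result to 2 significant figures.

3.7 × 10⁻³ m/s²

The tidal stretch is the gradient of GM/d² times the body's extent r, hence the 1/d³ dependence.
a_tidal = 2GMr/d³
        = 2 × (6.674 × 10⁻¹¹) × (1.9 × 10²⁷) × (84000) / (1.8 × 10⁸)³
        = 3.7 × 10⁻³ m/s²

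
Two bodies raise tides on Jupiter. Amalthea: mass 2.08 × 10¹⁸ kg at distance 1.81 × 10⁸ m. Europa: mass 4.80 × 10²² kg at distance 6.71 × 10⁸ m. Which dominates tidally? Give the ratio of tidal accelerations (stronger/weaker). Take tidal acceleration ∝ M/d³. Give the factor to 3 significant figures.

Europa, by a factor of ≈ 453

The tide-raising term goes as M/d³ (the gradient of a 1/d² field).
Amalthea: (2.08 × 10¹⁸) / (1.81 × 10⁸)³ = 3.508 × 10⁻⁷
Europa: (4.80 × 10²²) / (6.71 × 10⁸)³ = 1.589 × 10⁻⁴
Ratio (larger/smaller) = 453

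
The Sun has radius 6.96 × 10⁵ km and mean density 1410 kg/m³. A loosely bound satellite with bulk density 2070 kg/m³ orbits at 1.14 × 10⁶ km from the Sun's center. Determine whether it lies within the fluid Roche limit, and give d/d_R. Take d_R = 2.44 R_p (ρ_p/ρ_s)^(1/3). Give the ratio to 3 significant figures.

d_R = 2.44 × (6.96 × 10⁵ km) × (1410/2070)^(1/3) = 1.494 × 10⁶ km
d/d_R = (1.14 × 10⁶) / (1.494 × 10⁶) = 0.763
Since d/d_R < 1, the body is inside the Roche limit.

inside; d/d_R ≈ 0.763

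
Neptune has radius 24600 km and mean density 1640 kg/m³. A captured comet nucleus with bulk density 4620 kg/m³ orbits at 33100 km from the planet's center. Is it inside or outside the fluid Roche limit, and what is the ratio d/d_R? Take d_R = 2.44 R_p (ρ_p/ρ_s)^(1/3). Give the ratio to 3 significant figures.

d_R = 2.44 × (24600 km) × (1640/4620)^(1/3) = 42500 km
d/d_R = (33100) / (42500) = 0.779
Since d/d_R < 1, the body is inside the Roche limit.

inside; d/d_R ≈ 0.779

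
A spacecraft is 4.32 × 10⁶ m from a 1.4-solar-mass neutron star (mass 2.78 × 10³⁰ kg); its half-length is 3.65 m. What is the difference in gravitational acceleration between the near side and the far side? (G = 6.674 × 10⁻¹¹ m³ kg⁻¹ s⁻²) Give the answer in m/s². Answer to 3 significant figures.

3.36 × 10¹ m/s²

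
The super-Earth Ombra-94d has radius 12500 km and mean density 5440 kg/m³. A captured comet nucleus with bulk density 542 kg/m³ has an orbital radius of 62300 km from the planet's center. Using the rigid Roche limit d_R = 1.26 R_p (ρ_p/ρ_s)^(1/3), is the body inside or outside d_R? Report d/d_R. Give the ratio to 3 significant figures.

d_R = 1.26 × (12500 km) × (5440/542)^(1/3) = 33970 km
d/d_R = (62300) / (33970) = 1.83
Since d/d_R > 1, the body is outside the Roche limit.

outside; d/d_R ≈ 1.83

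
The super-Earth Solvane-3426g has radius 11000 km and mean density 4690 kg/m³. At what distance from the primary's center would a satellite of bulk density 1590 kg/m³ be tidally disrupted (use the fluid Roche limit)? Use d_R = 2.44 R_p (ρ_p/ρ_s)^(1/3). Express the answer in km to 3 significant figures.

d_R = 2.44 × 11000 km × (4690/1590)^(1/3)
    = 38500 km

38500 km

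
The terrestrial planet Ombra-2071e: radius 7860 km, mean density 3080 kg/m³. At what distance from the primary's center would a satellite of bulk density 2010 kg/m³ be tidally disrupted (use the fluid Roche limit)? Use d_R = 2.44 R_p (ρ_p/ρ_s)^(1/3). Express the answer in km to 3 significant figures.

22100 km

d_R = 2.44 × 7860 km × (3080/2010)^(1/3)
    = 22100 km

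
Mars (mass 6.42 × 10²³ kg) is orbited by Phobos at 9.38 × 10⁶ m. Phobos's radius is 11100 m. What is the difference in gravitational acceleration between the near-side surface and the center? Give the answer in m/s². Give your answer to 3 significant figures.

1.15 × 10⁻³ m/s²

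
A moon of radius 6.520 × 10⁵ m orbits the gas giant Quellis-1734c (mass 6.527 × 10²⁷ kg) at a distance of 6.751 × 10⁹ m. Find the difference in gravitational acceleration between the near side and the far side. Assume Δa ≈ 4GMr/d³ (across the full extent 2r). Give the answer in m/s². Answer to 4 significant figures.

3.692 × 10⁻⁶ m/s²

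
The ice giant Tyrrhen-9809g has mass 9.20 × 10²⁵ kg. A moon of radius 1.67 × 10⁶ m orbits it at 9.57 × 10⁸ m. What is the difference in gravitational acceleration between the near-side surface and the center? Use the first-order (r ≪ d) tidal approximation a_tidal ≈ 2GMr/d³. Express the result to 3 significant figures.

Since r ≪ d, expand the inverse-square field across one radius to get the leading 2GMr/d³ term.
Δa = 2GMr/d³
   = 2 × (6.674 × 10⁻¹¹) × (9.20 × 10²⁵) × (1.67 × 10⁶) / (9.57 × 10⁸)³
   = 2.34 × 10⁻⁵ m/s²

2.34 × 10⁻⁵ m/s²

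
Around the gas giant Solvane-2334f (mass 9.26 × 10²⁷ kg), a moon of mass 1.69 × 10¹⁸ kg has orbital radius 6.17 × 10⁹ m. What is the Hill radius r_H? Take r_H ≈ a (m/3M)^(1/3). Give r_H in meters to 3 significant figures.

r_H ≈ a (m/3M)^(1/3)
    = (6.17 × 10⁹) × (1.69 × 10¹⁸ / (3 × 9.26 × 10²⁷))^(1/3)
    = 2.43 × 10⁶ m

2.43 × 10⁶ m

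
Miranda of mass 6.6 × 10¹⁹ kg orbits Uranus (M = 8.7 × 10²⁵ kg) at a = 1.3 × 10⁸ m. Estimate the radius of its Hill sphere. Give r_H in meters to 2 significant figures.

8.2 × 10⁵ m

r_H ≈ a (m/3M)^(1/3)
    = (1.3 × 10⁸) × (6.6 × 10¹⁹ / (3 × 8.7 × 10²⁵))^(1/3)
    = 8.2 × 10⁵ m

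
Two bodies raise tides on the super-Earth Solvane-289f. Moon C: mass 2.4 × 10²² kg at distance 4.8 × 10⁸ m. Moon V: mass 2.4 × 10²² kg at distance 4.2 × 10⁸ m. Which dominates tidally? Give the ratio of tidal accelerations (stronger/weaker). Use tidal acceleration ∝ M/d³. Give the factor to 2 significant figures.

Moon V, by a factor of ≈ 1.5

Compare M/d³ for the two perturbers:
Moon C: (2.4 × 10²²) / (4.8 × 10⁸)³ = 2.170 × 10⁻⁴
Moon V: (2.4 × 10²²) / (4.2 × 10⁸)³ = 3.239 × 10⁻⁴
Ratio (larger/smaller) = 1.5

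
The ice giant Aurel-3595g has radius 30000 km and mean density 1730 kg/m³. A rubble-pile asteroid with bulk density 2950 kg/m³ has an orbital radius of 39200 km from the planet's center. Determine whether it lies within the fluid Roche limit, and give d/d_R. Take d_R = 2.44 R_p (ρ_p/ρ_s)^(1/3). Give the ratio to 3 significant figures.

d_R = 2.44 × (30000 km) × (1730/2950)^(1/3) = 61270 km
d/d_R = (39200) / (61270) = 0.640
Since d/d_R < 1, the body is inside the Roche limit.

inside; d/d_R ≈ 0.640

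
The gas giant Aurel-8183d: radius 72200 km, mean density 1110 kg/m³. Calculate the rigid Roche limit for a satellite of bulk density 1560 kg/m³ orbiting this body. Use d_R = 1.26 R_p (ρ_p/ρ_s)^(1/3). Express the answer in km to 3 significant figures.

d_R = 1.26 × 72200 km × (1110/1560)^(1/3)
    = 81200 km

81200 km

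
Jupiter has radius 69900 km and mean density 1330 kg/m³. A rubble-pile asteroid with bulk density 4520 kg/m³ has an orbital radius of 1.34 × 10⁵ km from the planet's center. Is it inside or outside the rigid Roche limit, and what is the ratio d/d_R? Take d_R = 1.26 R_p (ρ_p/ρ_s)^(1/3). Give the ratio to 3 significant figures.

d_R = 1.26 × (69900 km) × (1330/4520)^(1/3) = 58580 km
d/d_R = (1.34 × 10⁵) / (58580) = 2.29
Since d/d_R > 1, the body is outside the Roche limit.

outside; d/d_R ≈ 2.29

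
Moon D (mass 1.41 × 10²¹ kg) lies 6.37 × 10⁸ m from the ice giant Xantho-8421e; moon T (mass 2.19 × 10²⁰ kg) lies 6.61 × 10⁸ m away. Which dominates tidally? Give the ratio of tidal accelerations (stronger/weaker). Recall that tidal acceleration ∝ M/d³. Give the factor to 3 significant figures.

Moon D, by a factor of ≈ 7.19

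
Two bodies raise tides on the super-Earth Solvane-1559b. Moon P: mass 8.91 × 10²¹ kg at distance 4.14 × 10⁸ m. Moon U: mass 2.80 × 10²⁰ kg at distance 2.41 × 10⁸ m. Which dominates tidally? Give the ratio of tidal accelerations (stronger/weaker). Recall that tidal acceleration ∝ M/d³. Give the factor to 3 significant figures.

Compare M/d³ for the two perturbers:
Moon P: (8.91 × 10²¹) / (4.14 × 10⁸)³ = 1.256 × 10⁻⁴
Moon U: (2.80 × 10²⁰) / (2.41 × 10⁸)³ = 2.000 × 10⁻⁵
Ratio (larger/smaller) = 6.28

Moon P, by a factor of ≈ 6.28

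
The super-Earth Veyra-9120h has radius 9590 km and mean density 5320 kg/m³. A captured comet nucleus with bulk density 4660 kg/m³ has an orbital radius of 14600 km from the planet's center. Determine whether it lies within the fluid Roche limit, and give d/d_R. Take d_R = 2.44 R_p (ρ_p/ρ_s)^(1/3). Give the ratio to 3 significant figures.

d_R = 2.44 × (9590 km) × (5320/4660)^(1/3) = 24460 km
d/d_R = (14600) / (24460) = 0.597
Since d/d_R < 1, the body is inside the Roche limit.

inside; d/d_R ≈ 0.597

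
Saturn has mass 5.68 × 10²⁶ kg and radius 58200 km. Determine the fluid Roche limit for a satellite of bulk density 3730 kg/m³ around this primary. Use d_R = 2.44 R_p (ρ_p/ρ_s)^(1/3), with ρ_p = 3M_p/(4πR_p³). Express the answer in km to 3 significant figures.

ρ_p = 3M_p/(4πR_p³) = 3 × (5.68 × 10²⁶) / (4π × (5.82 × 10⁷ m)³) = 688 kg/m³
d_R = 2.44 × 58200 km × (688/3730)^(1/3)
    = 80800 km

80800 km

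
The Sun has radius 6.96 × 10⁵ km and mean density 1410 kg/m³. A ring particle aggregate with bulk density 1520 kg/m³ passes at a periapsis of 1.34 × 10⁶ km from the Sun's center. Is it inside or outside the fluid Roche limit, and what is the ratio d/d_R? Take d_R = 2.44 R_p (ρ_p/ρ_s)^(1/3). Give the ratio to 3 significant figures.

d_R = 2.44 × (6.96 × 10⁵ km) × (1410/1520)^(1/3) = 1.656 × 10⁶ km
d/d_R = (1.34 × 10⁶) / (1.656 × 10⁶) = 0.809
Since d/d_R < 1, the body is inside the Roche limit.

inside; d/d_R ≈ 0.809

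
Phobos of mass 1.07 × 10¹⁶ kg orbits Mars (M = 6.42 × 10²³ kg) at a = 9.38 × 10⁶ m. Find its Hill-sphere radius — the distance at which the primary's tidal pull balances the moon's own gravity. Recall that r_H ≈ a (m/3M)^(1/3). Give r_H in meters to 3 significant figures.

1.66 × 10⁴ m

r_H ≈ a (m/3M)^(1/3)
    = (9.38 × 10⁶) × (1.07 × 10¹⁶ / (3 × 6.42 × 10²³))^(1/3)
    = 1.66 × 10⁴ m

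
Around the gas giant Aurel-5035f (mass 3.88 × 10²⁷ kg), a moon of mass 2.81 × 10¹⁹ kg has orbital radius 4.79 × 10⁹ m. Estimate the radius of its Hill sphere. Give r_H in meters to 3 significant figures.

6.43 × 10⁶ m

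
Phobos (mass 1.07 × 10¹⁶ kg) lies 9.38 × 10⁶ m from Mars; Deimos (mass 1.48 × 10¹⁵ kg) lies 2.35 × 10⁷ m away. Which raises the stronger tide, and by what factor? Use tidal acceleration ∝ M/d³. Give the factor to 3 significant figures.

The tide-raising term goes as M/d³ (the gradient of a 1/d² field).
Phobos: (1.07 × 10¹⁶) / (9.38 × 10⁶)³ = 1.297 × 10⁻⁵
Deimos: (1.48 × 10¹⁵) / (2.35 × 10⁷)³ = 1.140 × 10⁻⁷
Ratio (larger/smaller) = 114

Phobos, by a factor of ≈ 114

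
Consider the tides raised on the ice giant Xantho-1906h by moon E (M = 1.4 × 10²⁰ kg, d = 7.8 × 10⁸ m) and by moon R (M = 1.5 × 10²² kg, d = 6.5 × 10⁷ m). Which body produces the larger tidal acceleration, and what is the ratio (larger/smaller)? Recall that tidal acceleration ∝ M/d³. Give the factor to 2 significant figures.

Moon R, by a factor of ≈ 1.9 × 10⁵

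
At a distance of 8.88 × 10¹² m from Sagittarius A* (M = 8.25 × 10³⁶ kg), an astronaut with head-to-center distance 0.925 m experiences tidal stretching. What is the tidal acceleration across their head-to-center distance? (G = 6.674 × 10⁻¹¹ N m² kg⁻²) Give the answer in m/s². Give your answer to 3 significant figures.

Δg = 2GMr/d³
   = 2 × (6.674 × 10⁻¹¹) × (8.25 × 10³⁶) × (0.925) / (8.88 × 10¹²)³
   = 1.45 × 10⁻¹² m/s²

1.45 × 10⁻¹² m/s²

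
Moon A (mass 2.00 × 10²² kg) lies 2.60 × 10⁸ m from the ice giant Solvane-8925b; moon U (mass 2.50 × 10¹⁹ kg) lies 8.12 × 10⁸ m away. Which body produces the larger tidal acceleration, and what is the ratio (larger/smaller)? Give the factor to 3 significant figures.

Tidal stretch scales as M/d³; compute that for each body.
Moon A: (2.00 × 10²²) / (2.60 × 10⁸)³ = 1.138 × 10⁻³
Moon U: (2.50 × 10¹⁹) / (8.12 × 10⁸)³ = 4.670 × 10⁻⁸
Ratio (larger/smaller) = 24400

Moon A, by a factor of ≈ 24400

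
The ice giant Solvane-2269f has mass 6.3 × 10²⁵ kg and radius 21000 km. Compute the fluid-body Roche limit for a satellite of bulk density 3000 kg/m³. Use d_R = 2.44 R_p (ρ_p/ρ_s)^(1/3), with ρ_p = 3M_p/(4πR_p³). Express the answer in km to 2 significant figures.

42000 km

ρ_p = 3M_p/(4πR_p³) = 3 × (6.3 × 10²⁵) / (4π × (2.1 × 10⁷ m)³) = 1600 kg/m³
d_R = 2.44 × 21000 km × (1600/3000)^(1/3)
    = 42000 km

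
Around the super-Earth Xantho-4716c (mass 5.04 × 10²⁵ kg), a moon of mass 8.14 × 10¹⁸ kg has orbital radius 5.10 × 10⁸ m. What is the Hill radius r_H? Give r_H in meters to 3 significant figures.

1.93 × 10⁶ m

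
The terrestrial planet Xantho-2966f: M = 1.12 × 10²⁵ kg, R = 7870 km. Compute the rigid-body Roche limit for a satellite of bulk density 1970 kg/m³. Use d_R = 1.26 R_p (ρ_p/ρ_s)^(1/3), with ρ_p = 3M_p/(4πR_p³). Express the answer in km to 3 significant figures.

14000 km

ρ_p = 3M_p/(4πR_p³) = 3 × (1.12 × 10²⁵) / (4π × (7.87 × 10⁶ m)³) = 5490 kg/m³
d_R = 1.26 × 7870 km × (5490/1970)^(1/3)
    = 14000 km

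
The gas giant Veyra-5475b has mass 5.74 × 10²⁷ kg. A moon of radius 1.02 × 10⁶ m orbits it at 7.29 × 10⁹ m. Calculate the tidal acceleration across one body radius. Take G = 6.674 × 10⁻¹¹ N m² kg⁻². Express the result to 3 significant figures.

Δg = 2GMr/d³
   = 2 × (6.674 × 10⁻¹¹) × (5.74 × 10²⁷) × (1.02 × 10⁶) / (7.29 × 10⁹)³
   = 2.02 × 10⁻⁶ m/s²

2.02 × 10⁻⁶ m/s²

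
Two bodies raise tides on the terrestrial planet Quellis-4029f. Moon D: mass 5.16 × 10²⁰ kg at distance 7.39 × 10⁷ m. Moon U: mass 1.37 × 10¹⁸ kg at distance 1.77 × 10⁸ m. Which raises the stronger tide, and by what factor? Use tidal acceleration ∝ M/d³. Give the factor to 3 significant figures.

Tidal acceleration ∝ M/d³, so compare M/d³ for each.
Moon D: (5.16 × 10²⁰) / (7.39 × 10⁷)³ = 1.279 × 10⁻³
Moon U: (1.37 × 10¹⁸) / (1.77 × 10⁸)³ = 2.471 × 10⁻⁷
Ratio (larger/smaller) = 5180

Moon D, by a factor of ≈ 5180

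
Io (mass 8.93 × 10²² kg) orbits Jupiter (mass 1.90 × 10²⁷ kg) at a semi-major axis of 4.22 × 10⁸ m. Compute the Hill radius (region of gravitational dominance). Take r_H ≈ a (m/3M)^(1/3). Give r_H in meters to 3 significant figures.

1.06 × 10⁷ m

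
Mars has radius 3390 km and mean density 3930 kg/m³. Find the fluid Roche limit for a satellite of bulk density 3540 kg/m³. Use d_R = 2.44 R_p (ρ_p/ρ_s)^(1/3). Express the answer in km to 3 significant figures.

8560 km

d_R = 2.44 × 3390 km × (3930/3540)^(1/3)
    = 8560 km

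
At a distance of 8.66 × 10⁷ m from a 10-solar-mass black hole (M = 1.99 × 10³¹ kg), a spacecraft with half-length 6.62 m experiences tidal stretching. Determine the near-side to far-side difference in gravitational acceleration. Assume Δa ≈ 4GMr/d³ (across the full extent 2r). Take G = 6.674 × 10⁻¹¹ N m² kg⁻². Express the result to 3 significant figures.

Δa = 4GMr/d³
   = 4 × (6.674 × 10⁻¹¹) × (1.99 × 10³¹) × (6.62) / (8.66 × 10⁷)³
   = 5.42 × 10⁻² m/s²

5.42 × 10⁻² m/s²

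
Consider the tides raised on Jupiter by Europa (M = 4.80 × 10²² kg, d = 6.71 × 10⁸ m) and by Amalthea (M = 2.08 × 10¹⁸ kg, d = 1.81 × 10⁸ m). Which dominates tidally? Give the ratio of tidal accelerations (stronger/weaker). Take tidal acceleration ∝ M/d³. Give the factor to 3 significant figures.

Europa, by a factor of ≈ 453

Tidal stretch scales as M/d³; compute that for each body.
Europa: (4.80 × 10²²) / (6.71 × 10⁸)³ = 1.589 × 10⁻⁴
Amalthea: (2.08 × 10¹⁸) / (1.81 × 10⁸)³ = 3.508 × 10⁻⁷
Ratio (larger/smaller) = 453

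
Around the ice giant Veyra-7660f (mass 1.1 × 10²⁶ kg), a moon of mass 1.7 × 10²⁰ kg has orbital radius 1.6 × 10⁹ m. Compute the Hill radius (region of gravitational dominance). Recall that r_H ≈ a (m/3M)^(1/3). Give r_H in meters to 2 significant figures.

1.3 × 10⁷ m

r_H ≈ a (m/3M)^(1/3)
    = (1.6 × 10⁹) × (1.7 × 10²⁰ / (3 × 1.1 × 10²⁶))^(1/3)
    = 1.3 × 10⁷ m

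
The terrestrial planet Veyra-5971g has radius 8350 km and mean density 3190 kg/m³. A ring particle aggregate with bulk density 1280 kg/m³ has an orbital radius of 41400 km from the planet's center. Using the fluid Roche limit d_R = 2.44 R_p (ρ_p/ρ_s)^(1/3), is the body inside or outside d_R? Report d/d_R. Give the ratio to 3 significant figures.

d_R = 2.44 × (8350 km) × (3190/1280)^(1/3) = 27620 km
d/d_R = (41400) / (27620) = 1.50
Since d/d_R > 1, the body is outside the Roche limit.

outside; d/d_R ≈ 1.50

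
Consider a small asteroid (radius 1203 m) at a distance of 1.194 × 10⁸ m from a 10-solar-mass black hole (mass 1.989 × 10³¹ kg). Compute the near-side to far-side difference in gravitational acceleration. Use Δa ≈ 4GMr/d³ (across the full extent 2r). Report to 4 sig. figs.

3.753 m/s²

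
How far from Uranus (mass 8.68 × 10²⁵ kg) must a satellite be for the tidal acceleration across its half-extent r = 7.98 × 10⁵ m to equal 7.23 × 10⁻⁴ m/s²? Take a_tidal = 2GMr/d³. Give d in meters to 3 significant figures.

2GMr/d³ = a_tidal  ⇒  d = (2GMr / a_tidal)^(1/3)
d = (2 × 6.674×10⁻¹¹ × (8.68 × 10²⁵) × (7.98 × 10⁵) / (7.23 × 10⁻⁴))^(1/3)
  = 2.34 × 10⁸ m

2.34 × 10⁸ m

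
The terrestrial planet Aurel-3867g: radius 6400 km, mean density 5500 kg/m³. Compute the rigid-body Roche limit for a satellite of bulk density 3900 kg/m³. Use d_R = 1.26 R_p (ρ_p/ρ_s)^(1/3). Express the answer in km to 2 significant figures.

d_R = 1.26 × 6400 km × (5500/3900)^(1/3)
    = 9000 km

9000 km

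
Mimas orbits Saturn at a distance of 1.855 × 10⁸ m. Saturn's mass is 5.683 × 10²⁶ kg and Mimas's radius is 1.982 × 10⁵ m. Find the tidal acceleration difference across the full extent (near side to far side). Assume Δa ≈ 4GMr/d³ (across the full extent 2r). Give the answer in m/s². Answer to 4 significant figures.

4.711 × 10⁻³ m/s²

The field gradient is 2GM/d³; across the full diameter 2r the difference is 4GMr/d³.
a_tidal = 4GMr/d³
        = 4 × (6.674 × 10⁻¹¹) × (5.683 × 10²⁶) × (1.982 × 10⁵) / (1.855 × 10⁸)³
        = 4.711 × 10⁻³ m/s²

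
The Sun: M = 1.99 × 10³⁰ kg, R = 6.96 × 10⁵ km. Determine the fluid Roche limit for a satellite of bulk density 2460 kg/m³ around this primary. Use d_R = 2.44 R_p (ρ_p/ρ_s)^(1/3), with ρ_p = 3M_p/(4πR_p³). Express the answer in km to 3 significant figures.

ρ_p = 3M_p/(4πR_p³) = 3 × (1.99 × 10³⁰) / (4π × (6.96 × 10⁸ m)³) = 1410 kg/m³
d_R = 2.44 × 6.96 × 10⁵ km × (1410/2460)^(1/3)
    = 1.41 × 10⁶ km

1.41 × 10⁶ km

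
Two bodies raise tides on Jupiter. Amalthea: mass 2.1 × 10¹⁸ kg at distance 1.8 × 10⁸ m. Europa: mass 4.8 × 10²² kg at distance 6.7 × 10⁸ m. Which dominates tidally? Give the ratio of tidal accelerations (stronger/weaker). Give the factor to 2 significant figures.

Europa, by a factor of ≈ 440

Tidal acceleration ∝ M/d³, so compare M/d³ for each.
Amalthea: (2.1 × 10¹⁸) / (1.8 × 10⁸)³ = 3.601 × 10⁻⁷
Europa: (4.8 × 10²²) / (6.7 × 10⁸)³ = 1.596 × 10⁻⁴
Ratio (larger/smaller) = 440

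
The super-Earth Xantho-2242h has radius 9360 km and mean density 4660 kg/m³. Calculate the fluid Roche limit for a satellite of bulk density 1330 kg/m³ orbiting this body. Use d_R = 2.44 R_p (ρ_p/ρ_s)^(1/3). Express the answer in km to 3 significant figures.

d_R = 2.44 × 9360 km × (4660/1330)^(1/3)
    = 34700 km

34700 km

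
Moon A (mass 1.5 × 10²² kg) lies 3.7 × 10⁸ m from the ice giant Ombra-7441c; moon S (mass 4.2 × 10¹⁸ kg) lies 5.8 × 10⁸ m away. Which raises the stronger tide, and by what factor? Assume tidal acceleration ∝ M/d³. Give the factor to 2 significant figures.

Moon A, by a factor of ≈ 14000

Tidal acceleration ∝ M/d³, so compare M/d³ for each.
Moon A: (1.5 × 10²²) / (3.7 × 10⁸)³ = 2.961 × 10⁻⁴
Moon S: (4.2 × 10¹⁸) / (5.8 × 10⁸)³ = 2.153 × 10⁻⁸
Ratio (larger/smaller) = 14000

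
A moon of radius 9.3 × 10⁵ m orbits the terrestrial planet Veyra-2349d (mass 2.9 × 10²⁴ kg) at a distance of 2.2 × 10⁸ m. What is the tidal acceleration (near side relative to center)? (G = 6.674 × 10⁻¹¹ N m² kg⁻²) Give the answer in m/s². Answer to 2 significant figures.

3.4 × 10⁻⁵ m/s²

Δa = 2GMr/d³
   = 2 × (6.674 × 10⁻¹¹) × (2.9 × 10²⁴) × (9.3 × 10⁵) / (2.2 × 10⁸)³
   = 3.4 × 10⁻⁵ m/s²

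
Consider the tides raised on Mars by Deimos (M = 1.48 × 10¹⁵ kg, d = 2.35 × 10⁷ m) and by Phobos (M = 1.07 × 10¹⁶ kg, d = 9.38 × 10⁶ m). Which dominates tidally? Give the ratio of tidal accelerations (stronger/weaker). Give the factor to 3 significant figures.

Phobos, by a factor of ≈ 114

Tidal stretch scales as M/d³; compute that for each body.
Deimos: (1.48 × 10¹⁵) / (2.35 × 10⁷)³ = 1.140 × 10⁻⁷
Phobos: (1.07 × 10¹⁶) / (9.38 × 10⁶)³ = 1.297 × 10⁻⁵
Ratio (larger/smaller) = 114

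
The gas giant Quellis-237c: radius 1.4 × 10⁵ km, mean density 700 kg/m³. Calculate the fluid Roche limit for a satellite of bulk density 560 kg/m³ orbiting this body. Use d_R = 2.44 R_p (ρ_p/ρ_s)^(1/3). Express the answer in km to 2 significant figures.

3.7 × 10⁵ km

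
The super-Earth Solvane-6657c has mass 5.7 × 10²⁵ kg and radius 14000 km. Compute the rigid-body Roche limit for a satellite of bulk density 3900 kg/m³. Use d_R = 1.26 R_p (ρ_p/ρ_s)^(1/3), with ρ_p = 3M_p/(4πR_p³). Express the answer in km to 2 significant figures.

ρ_p = 3M_p/(4πR_p³) = 3 × (5.7 × 10²⁵) / (4π × (1.4 × 10⁷ m)³) = 5000 kg/m³
d_R = 1.26 × 14000 km × (5000/3900)^(1/3)
    = 19000 km

19000 km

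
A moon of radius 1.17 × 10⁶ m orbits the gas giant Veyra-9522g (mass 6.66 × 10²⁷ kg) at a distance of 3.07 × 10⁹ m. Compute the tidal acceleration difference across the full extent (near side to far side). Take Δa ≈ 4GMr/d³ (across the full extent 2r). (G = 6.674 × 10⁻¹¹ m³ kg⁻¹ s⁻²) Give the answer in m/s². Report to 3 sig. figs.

7.19 × 10⁻⁵ m/s²

a_tidal = 4GMr/d³
        = 4 × (6.674 × 10⁻¹¹) × (6.66 × 10²⁷) × (1.17 × 10⁶) / (3.07 × 10⁹)³
        = 7.19 × 10⁻⁵ m/s²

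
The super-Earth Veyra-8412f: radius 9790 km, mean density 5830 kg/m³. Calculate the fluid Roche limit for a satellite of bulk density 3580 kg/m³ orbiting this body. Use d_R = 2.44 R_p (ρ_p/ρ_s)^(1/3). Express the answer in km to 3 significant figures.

28100 km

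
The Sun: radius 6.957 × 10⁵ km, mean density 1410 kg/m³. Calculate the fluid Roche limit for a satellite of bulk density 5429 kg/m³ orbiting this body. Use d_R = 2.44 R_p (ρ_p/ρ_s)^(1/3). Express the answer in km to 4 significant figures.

d_R = 2.44 × 6.957 × 10⁵ km × (1410/5429)^(1/3)
    = 1.083 × 10⁶ km

1.083 × 10⁶ km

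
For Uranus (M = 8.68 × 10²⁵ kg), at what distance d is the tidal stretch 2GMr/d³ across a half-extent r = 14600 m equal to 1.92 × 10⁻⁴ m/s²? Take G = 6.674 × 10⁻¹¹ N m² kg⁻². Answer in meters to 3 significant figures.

9.59 × 10⁷ m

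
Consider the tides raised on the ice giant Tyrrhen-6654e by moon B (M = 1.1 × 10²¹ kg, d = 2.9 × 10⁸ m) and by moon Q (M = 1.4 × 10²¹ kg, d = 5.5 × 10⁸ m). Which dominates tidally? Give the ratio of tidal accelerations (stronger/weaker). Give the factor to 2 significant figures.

Moon B, by a factor of ≈ 5.4

Tidal acceleration ∝ M/d³, so compare M/d³ for each.
Moon B: (1.1 × 10²¹) / (2.9 × 10⁸)³ = 4.510 × 10⁻⁵
Moon Q: (1.4 × 10²¹) / (5.5 × 10⁸)³ = 8.415 × 10⁻⁶
Ratio (larger/smaller) = 5.4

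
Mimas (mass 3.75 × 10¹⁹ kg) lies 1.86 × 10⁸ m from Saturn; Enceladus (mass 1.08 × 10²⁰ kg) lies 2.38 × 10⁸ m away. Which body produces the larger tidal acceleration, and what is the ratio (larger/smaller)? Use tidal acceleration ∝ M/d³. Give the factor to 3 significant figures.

Enceladus, by a factor of ≈ 1.37

Compare M/d³ for the two perturbers:
Mimas: (3.75 × 10¹⁹) / (1.86 × 10⁸)³ = 5.828 × 10⁻⁶
Enceladus: (1.08 × 10²⁰) / (2.38 × 10⁸)³ = 8.011 × 10⁻⁶
Ratio (larger/smaller) = 1.37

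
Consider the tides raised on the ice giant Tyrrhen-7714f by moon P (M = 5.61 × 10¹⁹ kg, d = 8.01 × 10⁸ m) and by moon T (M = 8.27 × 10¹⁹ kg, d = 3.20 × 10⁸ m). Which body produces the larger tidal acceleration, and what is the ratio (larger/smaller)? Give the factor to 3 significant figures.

Moon T, by a factor of ≈ 23.1

Compare M/d³ for the two perturbers:
Moon P: (5.61 × 10¹⁹) / (8.01 × 10⁸)³ = 1.092 × 10⁻⁷
Moon T: (8.27 × 10¹⁹) / (3.20 × 10⁸)³ = 2.524 × 10⁻⁶
Ratio (larger/smaller) = 23.1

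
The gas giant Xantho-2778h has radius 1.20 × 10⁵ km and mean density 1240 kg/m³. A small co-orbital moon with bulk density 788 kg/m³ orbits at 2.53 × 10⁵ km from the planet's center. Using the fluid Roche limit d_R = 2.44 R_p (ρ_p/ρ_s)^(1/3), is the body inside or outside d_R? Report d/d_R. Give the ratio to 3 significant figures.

d_R = 2.44 × (1.20 × 10⁵ km) × (1240/788)^(1/3) = 3.406 × 10⁵ km
d/d_R = (2.53 × 10⁵) / (3.406 × 10⁵) = 0.743
Since d/d_R < 1, the body is inside the Roche limit.

inside; d/d_R ≈ 0.743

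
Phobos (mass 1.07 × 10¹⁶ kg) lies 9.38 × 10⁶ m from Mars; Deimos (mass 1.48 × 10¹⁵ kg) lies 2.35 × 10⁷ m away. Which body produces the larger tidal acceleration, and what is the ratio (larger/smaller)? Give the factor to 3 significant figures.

Tidal stretch scales as M/d³; compute that for each body.
Phobos: (1.07 × 10¹⁶) / (9.38 × 10⁶)³ = 1.297 × 10⁻⁵
Deimos: (1.48 × 10¹⁵) / (2.35 × 10⁷)³ = 1.140 × 10⁻⁷
Ratio (larger/smaller) = 114

Phobos, by a factor of ≈ 114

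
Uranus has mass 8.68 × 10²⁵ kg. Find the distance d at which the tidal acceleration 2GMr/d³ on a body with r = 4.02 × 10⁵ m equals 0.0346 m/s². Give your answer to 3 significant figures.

2GMr/d³ = a_tidal  ⇒  d = (2GMr / a_tidal)^(1/3)
d = (2 × 6.674×10⁻¹¹ × (8.68 × 10²⁵) × (4.02 × 10⁵) / (0.0346))^(1/3)
  = 5.13 × 10⁷ m

5.13 × 10⁷ m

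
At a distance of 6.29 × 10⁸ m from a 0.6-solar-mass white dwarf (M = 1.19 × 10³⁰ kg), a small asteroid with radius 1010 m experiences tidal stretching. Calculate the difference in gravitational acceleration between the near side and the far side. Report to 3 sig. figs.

Δa = 4GMr/d³
   = 4 × (6.674 × 10⁻¹¹) × (1.19 × 10³⁰) × (1010) / (6.29 × 10⁸)³
   = 1.29 × 10⁻³ m/s²

1.29 × 10⁻³ m/s²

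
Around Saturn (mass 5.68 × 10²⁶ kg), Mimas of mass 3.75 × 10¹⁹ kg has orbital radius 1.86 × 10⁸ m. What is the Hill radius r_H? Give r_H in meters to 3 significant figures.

5.21 × 10⁵ m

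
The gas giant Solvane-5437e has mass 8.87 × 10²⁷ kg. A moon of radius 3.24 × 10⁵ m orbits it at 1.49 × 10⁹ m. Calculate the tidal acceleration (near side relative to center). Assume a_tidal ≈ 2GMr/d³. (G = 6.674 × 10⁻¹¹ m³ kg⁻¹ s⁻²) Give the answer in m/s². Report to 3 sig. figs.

1.16 × 10⁻⁴ m/s²

a_tidal = 2GMr/d³
        = 2 × (6.674 × 10⁻¹¹) × (8.87 × 10²⁷) × (3.24 × 10⁵) / (1.49 × 10⁹)³
        = 1.16 × 10⁻⁴ m/s²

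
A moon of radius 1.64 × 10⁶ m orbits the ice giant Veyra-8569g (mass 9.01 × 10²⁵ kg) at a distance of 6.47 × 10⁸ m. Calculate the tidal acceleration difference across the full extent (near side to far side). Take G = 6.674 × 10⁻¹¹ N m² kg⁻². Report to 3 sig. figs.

1.46 × 10⁻⁴ m/s²

Near-to-far spans 2r, so the tidal difference is twice the near-to-center value: 4GMr/d³.
a_tidal = 4GMr/d³
        = 4 × (6.674 × 10⁻¹¹) × (9.01 × 10²⁵) × (1.64 × 10⁶) / (6.47 × 10⁸)³
        = 1.46 × 10⁻⁴ m/s²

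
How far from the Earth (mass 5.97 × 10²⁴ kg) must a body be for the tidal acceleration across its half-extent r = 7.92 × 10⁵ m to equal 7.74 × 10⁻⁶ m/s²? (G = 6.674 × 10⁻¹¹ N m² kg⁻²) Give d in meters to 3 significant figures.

4.34 × 10⁸ m

2GMr/d³ = a_tidal  ⇒  d = (2GMr / a_tidal)^(1/3)
d = (2 × 6.674×10⁻¹¹ × (5.97 × 10²⁴) × (7.92 × 10⁵) / (7.74 × 10⁻⁶))^(1/3)
  = 4.34 × 10⁸ m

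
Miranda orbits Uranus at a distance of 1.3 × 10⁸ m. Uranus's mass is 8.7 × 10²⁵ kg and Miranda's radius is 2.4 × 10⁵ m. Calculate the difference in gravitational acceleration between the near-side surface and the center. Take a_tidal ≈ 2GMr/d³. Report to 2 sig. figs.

a_tidal = 2GMr/d³
        = 2 × (6.674 × 10⁻¹¹) × (8.7 × 10²⁵) × (2.4 × 10⁵) / (1.3 × 10⁸)³
        = 1.3 × 10⁻³ m/s²

1.3 × 10⁻³ m/s²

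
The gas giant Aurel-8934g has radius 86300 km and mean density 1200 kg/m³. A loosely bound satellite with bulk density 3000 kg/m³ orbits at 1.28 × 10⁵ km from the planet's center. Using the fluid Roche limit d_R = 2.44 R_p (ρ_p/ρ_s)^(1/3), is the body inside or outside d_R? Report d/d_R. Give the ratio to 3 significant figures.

d_R = 2.44 × (86300 km) × (1200/3000)^(1/3) = 1.552 × 10⁵ km
d/d_R = (1.28 × 10⁵) / (1.552 × 10⁵) = 0.825
Since d/d_R < 1, the body is inside the Roche limit.

inside; d/d_R ≈ 0.825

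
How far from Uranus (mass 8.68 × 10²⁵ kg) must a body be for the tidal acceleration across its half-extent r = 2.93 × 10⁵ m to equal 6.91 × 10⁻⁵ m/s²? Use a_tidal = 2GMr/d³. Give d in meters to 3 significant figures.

3.66 × 10⁸ m

2GMr/d³ = a_tidal  ⇒  d = (2GMr / a_tidal)^(1/3)
d = (2 × 6.674×10⁻¹¹ × (8.68 × 10²⁵) × (2.93 × 10⁵) / (6.91 × 10⁻⁵))^(1/3)
  = 3.66 × 10⁸ m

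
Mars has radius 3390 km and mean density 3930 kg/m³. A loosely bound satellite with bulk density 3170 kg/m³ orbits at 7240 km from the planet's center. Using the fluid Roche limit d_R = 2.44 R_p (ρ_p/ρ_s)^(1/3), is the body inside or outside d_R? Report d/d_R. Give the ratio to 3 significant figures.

d_R = 2.44 × (3390 km) × (3930/3170)^(1/3) = 8886 km
d/d_R = (7240) / (8886) = 0.815
Since d/d_R < 1, the body is inside the Roche limit.

inside; d/d_R ≈ 0.815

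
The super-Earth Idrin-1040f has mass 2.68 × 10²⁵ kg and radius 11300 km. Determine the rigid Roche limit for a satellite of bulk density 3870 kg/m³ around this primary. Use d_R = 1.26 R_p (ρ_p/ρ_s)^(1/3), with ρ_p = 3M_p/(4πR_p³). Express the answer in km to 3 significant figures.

ρ_p = 3M_p/(4πR_p³) = 3 × (2.68 × 10²⁵) / (4π × (1.13 × 10⁷ m)³) = 4430 kg/m³
d_R = 1.26 × 11300 km × (4430/3870)^(1/3)
    = 14900 km

14900 km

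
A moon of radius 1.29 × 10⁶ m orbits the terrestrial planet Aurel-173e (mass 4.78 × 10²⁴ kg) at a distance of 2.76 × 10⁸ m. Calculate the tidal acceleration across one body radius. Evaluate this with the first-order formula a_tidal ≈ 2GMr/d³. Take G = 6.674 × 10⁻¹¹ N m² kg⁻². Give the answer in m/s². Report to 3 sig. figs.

Δg = 2GMr/d³
   = 2 × (6.674 × 10⁻¹¹) × (4.78 × 10²⁴) × (1.29 × 10⁶) / (2.76 × 10⁸)³
   = 3.91 × 10⁻⁵ m/s²

3.91 × 10⁻⁵ m/s²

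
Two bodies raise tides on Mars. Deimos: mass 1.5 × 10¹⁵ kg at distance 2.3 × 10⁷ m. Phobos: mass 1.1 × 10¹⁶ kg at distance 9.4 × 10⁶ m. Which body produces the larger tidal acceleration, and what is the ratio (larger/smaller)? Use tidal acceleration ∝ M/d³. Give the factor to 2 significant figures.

Tidal acceleration ∝ M/d³, so compare M/d³ for each.
Deimos: (1.5 × 10¹⁵) / (2.3 × 10⁷)³ = 1.233 × 10⁻⁷
Phobos: (1.1 × 10¹⁶) / (9.4 × 10⁶)³ = 1.324 × 10⁻⁵
Ratio (larger/smaller) = 110

Phobos, by a factor of ≈ 110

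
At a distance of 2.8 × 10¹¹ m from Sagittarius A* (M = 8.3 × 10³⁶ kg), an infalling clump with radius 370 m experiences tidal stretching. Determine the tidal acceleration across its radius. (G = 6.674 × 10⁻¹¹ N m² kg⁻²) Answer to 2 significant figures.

1.9 × 10⁻⁵ m/s²

a_tidal = 2GMr/d³
        = 2 × (6.674 × 10⁻¹¹) × (8.3 × 10³⁶) × (370) / (2.8 × 10¹¹)³
        = 1.9 × 10⁻⁵ m/s²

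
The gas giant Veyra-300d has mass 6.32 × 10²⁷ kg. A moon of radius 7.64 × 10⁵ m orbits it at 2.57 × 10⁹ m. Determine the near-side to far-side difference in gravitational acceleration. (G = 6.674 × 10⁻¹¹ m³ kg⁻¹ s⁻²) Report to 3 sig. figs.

Near-to-far spans 2r, so the tidal difference is twice the near-to-center value: 4GMr/d³.
Δg = 4GMr/d³
   = 4 × (6.674 × 10⁻¹¹) × (6.32 × 10²⁷) × (7.64 × 10⁵) / (2.57 × 10⁹)³
   = 7.59 × 10⁻⁵ m/s²

7.59 × 10⁻⁵ m/s²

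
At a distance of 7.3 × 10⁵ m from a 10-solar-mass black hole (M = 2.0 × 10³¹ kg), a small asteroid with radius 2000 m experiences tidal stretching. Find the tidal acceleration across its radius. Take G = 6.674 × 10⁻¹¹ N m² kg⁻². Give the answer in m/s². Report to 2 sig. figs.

1.4 × 10⁷ m/s²

Δg = 2GMr/d³
   = 2 × (6.674 × 10⁻¹¹) × (2.0 × 10³¹) × (2000) / (7.3 × 10⁵)³
   = 1.4 × 10⁷ m/s²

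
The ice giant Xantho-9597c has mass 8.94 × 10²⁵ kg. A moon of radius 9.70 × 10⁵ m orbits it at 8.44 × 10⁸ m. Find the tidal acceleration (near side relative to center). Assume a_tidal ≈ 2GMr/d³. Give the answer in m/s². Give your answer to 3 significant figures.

Δa = 2GMr/d³
   = 2 × (6.674 × 10⁻¹¹) × (8.94 × 10²⁵) × (9.70 × 10⁵) / (8.44 × 10⁸)³
   = 1.93 × 10⁻⁵ m/s²

1.93 × 10⁻⁵ m/s²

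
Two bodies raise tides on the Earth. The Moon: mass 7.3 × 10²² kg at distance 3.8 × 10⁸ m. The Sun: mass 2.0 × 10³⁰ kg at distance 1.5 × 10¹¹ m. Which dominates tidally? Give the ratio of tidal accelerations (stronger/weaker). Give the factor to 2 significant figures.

Tidal stretch scales as M/d³; compute that for each body.
The Moon: (7.3 × 10²²) / (3.8 × 10⁸)³ = 1.330 × 10⁻³
The Sun: (2.0 × 10³⁰) / (1.5 × 10¹¹)³ = 5.926 × 10⁻⁴
Ratio (larger/smaller) = 2.2

The Moon, by a factor of ≈ 2.2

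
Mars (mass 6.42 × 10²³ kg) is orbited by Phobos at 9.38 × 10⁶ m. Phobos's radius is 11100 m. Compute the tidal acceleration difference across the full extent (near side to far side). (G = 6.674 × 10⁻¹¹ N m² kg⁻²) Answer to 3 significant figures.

2.31 × 10⁻³ m/s²

The field gradient is 2GM/d³; across the full diameter 2r the difference is 4GMr/d³.
Δg = 4GMr/d³
   = 4 × (6.674 × 10⁻¹¹) × (6.42 × 10²³) × (11100) / (9.38 × 10⁶)³
   = 2.31 × 10⁻³ m/s²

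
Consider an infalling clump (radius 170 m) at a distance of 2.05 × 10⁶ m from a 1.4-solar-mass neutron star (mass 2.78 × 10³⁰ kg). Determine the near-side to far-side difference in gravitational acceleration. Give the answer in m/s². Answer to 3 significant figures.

Differencing GM/(d−r)² and GM/(d+r)² to first order in r/d gives 4GMr/d³.
Δg = 4GMr/d³
   = 4 × (6.674 × 10⁻¹¹) × (2.78 × 10³⁰) × (170) / (2.05 × 10⁶)³
   = 1.46 × 10⁴ m/s²

1.46 × 10⁴ m/s²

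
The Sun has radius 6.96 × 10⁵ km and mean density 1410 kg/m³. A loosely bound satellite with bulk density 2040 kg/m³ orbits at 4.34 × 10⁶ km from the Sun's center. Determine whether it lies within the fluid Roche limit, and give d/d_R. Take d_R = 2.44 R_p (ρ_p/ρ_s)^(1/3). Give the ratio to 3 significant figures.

d_R = 2.44 × (6.96 × 10⁵ km) × (1410/2040)^(1/3) = 1.502 × 10⁶ km
d/d_R = (4.34 × 10⁶) / (1.502 × 10⁶) = 2.89
Since d/d_R > 1, the body is outside the Roche limit.

outside; d/d_R ≈ 2.89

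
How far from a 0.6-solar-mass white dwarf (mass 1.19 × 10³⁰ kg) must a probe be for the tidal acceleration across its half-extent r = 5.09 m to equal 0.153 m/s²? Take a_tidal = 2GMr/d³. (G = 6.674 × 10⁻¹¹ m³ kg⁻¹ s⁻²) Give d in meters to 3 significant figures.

2GMr/d³ = a_tidal  ⇒  d = (2GMr / a_tidal)^(1/3)
d = (2 × 6.674×10⁻¹¹ × (1.19 × 10³⁰) × (5.09) / (0.153))^(1/3)
  = 1.74 × 10⁷ m

1.74 × 10⁷ m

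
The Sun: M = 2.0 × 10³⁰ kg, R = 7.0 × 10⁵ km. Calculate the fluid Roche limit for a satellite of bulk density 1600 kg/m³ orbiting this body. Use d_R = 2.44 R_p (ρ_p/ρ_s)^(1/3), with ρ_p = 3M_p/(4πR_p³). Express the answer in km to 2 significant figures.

1.6 × 10⁶ km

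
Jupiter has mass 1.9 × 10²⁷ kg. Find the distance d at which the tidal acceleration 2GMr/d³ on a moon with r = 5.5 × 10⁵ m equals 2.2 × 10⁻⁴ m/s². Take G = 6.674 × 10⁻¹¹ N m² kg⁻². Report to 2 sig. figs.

8.6 × 10⁸ m

2GMr/d³ = a_tidal  ⇒  d = (2GMr / a_tidal)^(1/3)
d = (2 × 6.674×10⁻¹¹ × (1.9 × 10²⁷) × (5.5 × 10⁵) / (2.2 × 10⁻⁴))^(1/3)
  = 8.6 × 10⁸ m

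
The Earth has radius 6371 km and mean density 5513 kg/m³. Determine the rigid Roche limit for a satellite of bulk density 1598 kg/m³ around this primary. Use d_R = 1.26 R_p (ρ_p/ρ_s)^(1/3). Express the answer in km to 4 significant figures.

12130 km

d_R = 1.26 × 6371 km × (5513/1598)^(1/3)
    = 12130 km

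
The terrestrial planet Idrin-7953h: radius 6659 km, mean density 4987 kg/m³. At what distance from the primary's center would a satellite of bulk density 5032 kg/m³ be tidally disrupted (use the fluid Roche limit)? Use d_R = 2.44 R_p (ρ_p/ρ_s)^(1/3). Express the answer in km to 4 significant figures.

d_R = 2.44 × 6659 km × (4987/5032)^(1/3)
    = 16200 km

16200 km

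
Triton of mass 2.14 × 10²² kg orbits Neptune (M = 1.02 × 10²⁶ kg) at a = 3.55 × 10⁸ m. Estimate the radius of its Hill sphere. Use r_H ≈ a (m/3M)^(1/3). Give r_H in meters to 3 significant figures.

r_H ≈ a (m/3M)^(1/3)
    = (3.55 × 10⁸) × (2.14 × 10²² / (3 × 1.02 × 10²⁶))^(1/3)
    = 1.46 × 10⁷ m

1.46 × 10⁷ m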